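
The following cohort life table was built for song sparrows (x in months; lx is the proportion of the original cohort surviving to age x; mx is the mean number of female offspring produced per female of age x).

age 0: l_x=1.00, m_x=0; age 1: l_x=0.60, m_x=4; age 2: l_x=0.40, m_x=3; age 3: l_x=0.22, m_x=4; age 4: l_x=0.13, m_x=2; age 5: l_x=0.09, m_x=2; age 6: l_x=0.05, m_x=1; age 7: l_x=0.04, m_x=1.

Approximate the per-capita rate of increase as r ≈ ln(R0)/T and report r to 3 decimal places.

R0 = Σ lx·mx = 0 + 2.4 + 1.2 + 0.88 + 0.26 + 0.18 + 0.05 + 0.04 = 5.01
Σ x·lx·mx = 9.96; T = 9.96/5.01 = 1.98802…
r ≈ ln(R0)/T = ln(5.01)/1.98802… = 0.81057… → 0.811

0.811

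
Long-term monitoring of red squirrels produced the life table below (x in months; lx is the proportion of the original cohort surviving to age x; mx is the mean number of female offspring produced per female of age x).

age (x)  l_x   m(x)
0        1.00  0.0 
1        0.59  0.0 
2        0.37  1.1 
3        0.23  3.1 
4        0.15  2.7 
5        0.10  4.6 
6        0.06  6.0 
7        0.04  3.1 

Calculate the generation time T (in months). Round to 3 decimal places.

lx·mx: 0, 0, 0.407, 0.713, 0.405, 0.46, 0.36, 0.124 → R0 = 2.469
x·lx·mx: 0, 0, 0.814, 2.139, 1.62, 2.3, 2.16, 0.868 → Σ = 9.901
T = 9.901 / 2.469 = 4.010126… → 4.010

4.010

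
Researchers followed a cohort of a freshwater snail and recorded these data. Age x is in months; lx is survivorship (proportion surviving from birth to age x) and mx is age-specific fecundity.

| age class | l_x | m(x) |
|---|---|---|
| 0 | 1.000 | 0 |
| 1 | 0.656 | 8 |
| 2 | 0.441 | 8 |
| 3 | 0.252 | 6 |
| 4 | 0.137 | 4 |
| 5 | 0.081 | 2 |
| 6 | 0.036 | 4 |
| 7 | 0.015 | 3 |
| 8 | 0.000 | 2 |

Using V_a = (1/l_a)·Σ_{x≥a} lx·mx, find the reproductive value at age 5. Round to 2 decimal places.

4.33

lx·mx for x ≥ 5: 0.162, 0.144, 0.045, 0 → sum = 0.351
V_5 = 0.351 / l_5 = 0.351 / 0.081 = 4.333333… → 4.33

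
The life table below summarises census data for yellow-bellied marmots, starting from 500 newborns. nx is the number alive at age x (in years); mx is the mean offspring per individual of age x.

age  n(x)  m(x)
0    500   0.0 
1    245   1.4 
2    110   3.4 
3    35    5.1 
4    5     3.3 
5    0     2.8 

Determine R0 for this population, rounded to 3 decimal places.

lx = nx/n0 = nx/500: 1, 0.49, 0.22, 0.07, 0.01, 0
lx·mx by age: 0, 0.686, 0.748, 0.357, 0.033, 0
R0 = Σ lx·mx = 1.824 → 1.824

1.824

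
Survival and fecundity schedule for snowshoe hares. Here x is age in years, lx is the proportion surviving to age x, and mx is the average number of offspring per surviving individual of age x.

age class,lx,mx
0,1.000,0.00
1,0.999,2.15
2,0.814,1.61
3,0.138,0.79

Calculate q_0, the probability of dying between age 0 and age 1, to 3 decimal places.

q_0 = (l_0 − l_1) / l_0 = (1 − 0.999) / 1
     = 0.001 / 1 = 0.001 → 0.001

0.001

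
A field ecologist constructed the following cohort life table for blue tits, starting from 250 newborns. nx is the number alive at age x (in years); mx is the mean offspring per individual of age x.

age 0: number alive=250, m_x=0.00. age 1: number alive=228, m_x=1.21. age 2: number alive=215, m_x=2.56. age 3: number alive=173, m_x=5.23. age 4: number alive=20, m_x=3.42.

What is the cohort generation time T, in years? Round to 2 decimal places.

2.43

lx = nx/n0 = nx/250: 1, 0.912, 0.86, 0.692, 0.08
lx·mx: 0, 1.10352, 2.2016, 3.61916, 0.2736 → R0 = 7.19788
x·lx·mx: 0, 1.10352, 4.4032, 10.85748, 1.0944 → Σ = 17.4586
T = 17.4586 / 7.19788 = 2.42552… → 2.43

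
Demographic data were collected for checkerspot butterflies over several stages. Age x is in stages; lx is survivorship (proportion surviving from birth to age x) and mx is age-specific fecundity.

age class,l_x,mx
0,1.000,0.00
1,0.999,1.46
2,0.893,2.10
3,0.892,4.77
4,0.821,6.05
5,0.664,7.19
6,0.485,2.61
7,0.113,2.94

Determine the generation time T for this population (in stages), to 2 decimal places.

lx·mx: 0, 1.45854, 1.8753, 4.25484, 4.96705, 4.77416, 1.26585, 0.33222 → R0 = 18.92796
x·lx·mx: 0, 1.45854, 3.7506, 12.76452, 19.8682, 23.8708, 7.5951, 2.32554 → Σ = 71.6333
T = 71.6333 / 18.92796 = 3.784523… → 3.78

3.78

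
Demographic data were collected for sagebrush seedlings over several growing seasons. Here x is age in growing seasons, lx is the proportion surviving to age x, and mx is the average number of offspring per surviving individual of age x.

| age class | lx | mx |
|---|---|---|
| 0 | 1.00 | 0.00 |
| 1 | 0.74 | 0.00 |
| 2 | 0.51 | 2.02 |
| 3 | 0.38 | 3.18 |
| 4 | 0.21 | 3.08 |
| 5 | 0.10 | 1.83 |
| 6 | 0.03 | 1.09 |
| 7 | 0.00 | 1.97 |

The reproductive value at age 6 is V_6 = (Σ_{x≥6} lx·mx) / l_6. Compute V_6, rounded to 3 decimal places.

lx·mx for x ≥ 6: 0.0327, 0 → sum = 0.0327
V_6 = 0.0327 / l_6 = 0.0327 / 0.03 = 1.09 → 1.090

1.090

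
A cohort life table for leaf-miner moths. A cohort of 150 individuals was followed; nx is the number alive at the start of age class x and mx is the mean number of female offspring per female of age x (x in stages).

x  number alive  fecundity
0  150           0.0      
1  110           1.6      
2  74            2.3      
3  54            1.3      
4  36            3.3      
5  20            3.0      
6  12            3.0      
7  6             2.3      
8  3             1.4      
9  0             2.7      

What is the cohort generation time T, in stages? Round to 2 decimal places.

lx = nx/n0 = nx/150: 1, 0.73333…, 0.49333…, 0.36, 0.24, 0.13333…, 0.08, 0.04, 0.02, 0
lx·mx: 0, 1.173333…, 1.134667…, 0.468, 0.792, 0.4…, 0.24, 0.092, 0.028, 0 → R0 = 4.328…
x·lx·mx: 0, 1.173333…, 2.269333…, 1.404, 3.168, 2…, 1.44, 0.644, 0.224, 0 → Σ = 12.322667…
T = 12.322667… / 4.328… = 2.847197… → 2.85

2.85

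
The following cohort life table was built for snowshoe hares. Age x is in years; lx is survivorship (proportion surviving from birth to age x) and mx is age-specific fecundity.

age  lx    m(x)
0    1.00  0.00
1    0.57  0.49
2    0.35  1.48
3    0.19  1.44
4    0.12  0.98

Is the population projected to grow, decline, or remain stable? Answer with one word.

R0 = Σ lx·mx = 0 + 0.2793 + 0.518 + 0.2736 + 0.1176 = 1.1885
R0 > 1, so the population is growing.

growing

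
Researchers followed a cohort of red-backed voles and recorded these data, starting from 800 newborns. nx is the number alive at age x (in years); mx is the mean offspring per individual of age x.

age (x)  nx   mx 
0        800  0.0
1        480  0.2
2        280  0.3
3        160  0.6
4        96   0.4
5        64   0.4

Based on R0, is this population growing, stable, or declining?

lx = nx/n0 = nx/800: 1, 0.6, 0.35, 0.2, 0.12, 0.08
R0 = Σ lx·mx = 0 + 0.12 + 0.105 + 0.12 + 0.048 + 0.032 = 0.425
R0 < 1, so the population is declining.

declining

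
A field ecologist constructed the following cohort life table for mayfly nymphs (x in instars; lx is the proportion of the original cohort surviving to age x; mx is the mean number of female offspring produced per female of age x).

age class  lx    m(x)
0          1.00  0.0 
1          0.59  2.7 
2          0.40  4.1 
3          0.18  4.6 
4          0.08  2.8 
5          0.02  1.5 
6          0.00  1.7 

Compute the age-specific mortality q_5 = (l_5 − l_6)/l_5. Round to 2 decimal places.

q_5 = (l_5 − l_6) / l_5 = (0.02 − 0) / 0.02
     = 0.02 / 0.02 = 1 → 1.00

1.00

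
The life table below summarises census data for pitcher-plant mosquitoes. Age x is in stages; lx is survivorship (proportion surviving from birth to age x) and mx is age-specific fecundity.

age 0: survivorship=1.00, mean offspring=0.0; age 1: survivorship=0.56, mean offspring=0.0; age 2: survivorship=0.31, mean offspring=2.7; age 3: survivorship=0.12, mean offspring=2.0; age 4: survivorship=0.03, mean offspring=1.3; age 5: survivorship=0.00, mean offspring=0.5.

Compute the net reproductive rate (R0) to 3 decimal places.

lx·mx by age: 0, 0, 0.837, 0.24, 0.039, 0
R0 = Σ lx·mx = 1.116 → 1.116

1.116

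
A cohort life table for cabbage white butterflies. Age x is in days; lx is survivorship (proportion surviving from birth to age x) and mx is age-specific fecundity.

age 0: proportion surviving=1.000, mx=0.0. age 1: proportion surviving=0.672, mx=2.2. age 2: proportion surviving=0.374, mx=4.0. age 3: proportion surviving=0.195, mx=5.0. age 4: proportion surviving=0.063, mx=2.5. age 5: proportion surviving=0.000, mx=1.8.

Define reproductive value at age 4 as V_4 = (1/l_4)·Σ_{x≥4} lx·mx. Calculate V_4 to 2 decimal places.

lx·mx for x ≥ 4: 0.1575, 0 → sum = 0.1575
V_4 = 0.1575 / l_4 = 0.1575 / 0.063 = 2.5 → 2.50

2.50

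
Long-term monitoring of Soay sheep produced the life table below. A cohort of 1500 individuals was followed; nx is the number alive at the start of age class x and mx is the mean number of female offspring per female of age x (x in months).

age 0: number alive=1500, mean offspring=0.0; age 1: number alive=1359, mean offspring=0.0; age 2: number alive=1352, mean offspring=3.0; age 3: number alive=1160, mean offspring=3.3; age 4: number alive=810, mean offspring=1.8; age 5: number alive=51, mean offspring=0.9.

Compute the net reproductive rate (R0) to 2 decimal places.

lx = nx/n0 = nx/1500: 1, 0.906, 0.90133…, 0.77333…, 0.54, 0.034
lx·mx by age: 0, 0, 2.704…, 2.552…, 0.972, 0.0306
R0 = Σ lx·mx = 6.2586… → 6.26

6.26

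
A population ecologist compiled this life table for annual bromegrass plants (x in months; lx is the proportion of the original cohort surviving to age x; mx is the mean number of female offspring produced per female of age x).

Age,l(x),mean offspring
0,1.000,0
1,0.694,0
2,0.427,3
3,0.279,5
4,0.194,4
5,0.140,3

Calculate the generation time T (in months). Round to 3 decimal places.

3.087

lx·mx: 0, 0, 1.281, 1.395, 0.776, 0.42 → R0 = 3.872
x·lx·mx: 0, 0, 2.562, 4.185, 3.104, 2.1 → Σ = 11.951
T = 11.951 / 3.872 = 3.086519… → 3.087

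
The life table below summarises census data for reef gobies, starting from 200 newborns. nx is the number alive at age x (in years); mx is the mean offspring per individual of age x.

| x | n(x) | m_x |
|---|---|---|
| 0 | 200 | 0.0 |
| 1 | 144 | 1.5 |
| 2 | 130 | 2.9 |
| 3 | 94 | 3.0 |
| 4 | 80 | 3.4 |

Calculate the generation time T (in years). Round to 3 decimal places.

2.532

lx = nx/n0 = nx/200: 1, 0.72, 0.65, 0.47, 0.4
lx·mx: 0, 1.08, 1.885, 1.41, 1.36 → R0 = 5.735
x·lx·mx: 0, 1.08, 3.77, 4.23, 5.44 → Σ = 14.52
T = 14.52 / 5.735 = 2.531822… → 2.532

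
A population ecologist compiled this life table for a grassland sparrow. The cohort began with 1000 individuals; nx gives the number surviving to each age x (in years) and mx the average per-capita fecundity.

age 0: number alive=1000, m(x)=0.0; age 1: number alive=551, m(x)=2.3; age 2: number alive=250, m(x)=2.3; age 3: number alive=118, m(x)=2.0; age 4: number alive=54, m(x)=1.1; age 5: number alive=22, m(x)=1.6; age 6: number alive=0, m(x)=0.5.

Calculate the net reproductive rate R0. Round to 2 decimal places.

lx = nx/n0 = nx/1000: 1, 0.551, 0.25, 0.118, 0.054, 0.022, 0
lx·mx by age: 0, 1.2673, 0.575, 0.236, 0.0594, 0.0352, 0
R0 = Σ lx·mx = 2.1729 → 2.17

2.17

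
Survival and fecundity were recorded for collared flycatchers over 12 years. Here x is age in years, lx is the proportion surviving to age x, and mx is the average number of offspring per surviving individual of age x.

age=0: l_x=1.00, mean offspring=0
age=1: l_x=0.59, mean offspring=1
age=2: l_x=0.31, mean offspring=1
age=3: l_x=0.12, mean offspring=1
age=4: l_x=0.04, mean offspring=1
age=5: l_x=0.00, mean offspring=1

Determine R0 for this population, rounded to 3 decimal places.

1.060

lx·mx by age: 0, 0.59, 0.31, 0.12, 0.04, 0
R0 = Σ lx·mx = 1.06 → 1.060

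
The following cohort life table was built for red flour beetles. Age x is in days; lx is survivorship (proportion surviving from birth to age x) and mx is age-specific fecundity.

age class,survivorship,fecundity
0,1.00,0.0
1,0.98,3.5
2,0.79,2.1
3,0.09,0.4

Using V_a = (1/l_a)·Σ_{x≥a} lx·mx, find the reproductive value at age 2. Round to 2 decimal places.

2.15

lx·mx for x ≥ 2: 1.659, 0.036 → sum = 1.695
V_2 = 1.695 / l_2 = 1.695 / 0.79 = 2.14557… → 2.15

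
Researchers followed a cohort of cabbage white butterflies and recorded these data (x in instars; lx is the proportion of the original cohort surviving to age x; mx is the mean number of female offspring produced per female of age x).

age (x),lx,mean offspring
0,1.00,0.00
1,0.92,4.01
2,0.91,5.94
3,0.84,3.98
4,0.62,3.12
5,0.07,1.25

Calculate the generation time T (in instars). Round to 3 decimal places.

2.262

lx·mx: 0, 3.6892, 5.4054, 3.3432, 1.9344, 0.0875 → R0 = 14.4597
x·lx·mx: 0, 3.6892, 10.8108, 10.0296, 7.7376, 0.4375 → Σ = 32.7047
T = 32.7047 / 14.4597 = 2.261783… → 2.262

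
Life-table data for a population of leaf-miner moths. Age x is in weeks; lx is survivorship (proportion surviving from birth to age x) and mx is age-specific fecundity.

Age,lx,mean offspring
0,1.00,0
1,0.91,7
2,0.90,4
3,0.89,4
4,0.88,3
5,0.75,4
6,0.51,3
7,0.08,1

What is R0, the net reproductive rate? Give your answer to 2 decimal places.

20.78

lx·mx by age: 0, 6.37, 3.6, 3.56, 2.64, 3, 1.53, 0.08
R0 = Σ lx·mx = 20.78 → 20.78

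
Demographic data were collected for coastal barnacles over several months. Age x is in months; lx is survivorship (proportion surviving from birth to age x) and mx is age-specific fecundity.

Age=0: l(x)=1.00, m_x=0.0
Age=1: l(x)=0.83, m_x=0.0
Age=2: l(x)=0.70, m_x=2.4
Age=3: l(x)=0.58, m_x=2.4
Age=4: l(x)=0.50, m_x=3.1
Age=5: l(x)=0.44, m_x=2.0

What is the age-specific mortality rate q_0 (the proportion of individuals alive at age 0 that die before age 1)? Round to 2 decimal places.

q_0 = (l_0 − l_1) / l_0 = (1 − 0.83) / 1
     = 0.17 / 1 = 0.17 → 0.17

0.17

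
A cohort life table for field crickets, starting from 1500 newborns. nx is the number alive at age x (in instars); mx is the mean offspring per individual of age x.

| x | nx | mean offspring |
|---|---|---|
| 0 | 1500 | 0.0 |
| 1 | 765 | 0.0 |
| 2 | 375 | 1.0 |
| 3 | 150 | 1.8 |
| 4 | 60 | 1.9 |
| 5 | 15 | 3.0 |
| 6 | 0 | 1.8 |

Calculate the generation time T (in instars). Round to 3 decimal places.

2.787

lx = nx/n0 = nx/1500: 1, 0.51, 0.25, 0.1, 0.04, 0.01, 0
lx·mx: 0, 0, 0.25, 0.18, 0.076, 0.03, 0 → R0 = 0.536
x·lx·mx: 0, 0, 0.5, 0.54, 0.304, 0.15, 0 → Σ = 1.494
T = 1.494 / 0.536 = 2.787313… → 2.787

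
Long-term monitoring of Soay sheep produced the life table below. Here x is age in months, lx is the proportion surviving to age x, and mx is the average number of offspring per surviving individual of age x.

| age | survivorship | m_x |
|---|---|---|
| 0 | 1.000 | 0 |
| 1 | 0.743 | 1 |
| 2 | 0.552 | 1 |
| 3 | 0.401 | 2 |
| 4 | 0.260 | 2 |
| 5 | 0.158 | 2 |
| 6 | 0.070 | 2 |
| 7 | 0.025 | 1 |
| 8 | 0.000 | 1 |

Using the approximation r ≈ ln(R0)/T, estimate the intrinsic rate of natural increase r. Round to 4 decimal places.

R0 = Σ lx·mx = 0 + 0.743 + 0.552 + 0.802 + 0.52 + 0.316 + 0.14 + 0.025 + 0 = 3.098
Σ x·lx·mx = 8.928; T = 8.928/3.098 = 2.88186…
r ≈ ln(R0)/T = ln(3.098)/2.88186… = 0.392371… → 0.3924

0.3924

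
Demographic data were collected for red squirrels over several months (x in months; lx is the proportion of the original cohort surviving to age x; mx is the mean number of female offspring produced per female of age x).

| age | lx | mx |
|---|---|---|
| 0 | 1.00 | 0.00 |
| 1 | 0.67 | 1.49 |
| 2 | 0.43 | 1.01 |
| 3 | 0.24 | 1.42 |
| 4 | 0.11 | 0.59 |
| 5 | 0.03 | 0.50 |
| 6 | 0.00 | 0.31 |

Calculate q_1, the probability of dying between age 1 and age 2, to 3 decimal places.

0.358

q_1 = (l_1 − l_2) / l_1 = (0.67 − 0.43) / 0.67
     = 0.24 / 0.67 = 0.358209… → 0.358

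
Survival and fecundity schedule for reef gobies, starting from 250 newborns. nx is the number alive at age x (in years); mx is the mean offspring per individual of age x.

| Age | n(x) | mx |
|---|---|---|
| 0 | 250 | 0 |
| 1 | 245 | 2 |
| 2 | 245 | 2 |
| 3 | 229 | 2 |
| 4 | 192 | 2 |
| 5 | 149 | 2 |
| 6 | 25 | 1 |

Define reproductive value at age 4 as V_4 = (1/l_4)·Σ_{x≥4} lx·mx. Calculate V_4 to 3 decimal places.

lx = nx/n0 = nx/250: 1, 0.98, 0.98, 0.916, 0.768, 0.596, 0.1
lx·mx for x ≥ 4: 1.536, 1.192, 0.1 → sum = 2.828
V_4 = 2.828 / l_4 = 2.828 / 0.768 = 3.682292… → 3.682

3.682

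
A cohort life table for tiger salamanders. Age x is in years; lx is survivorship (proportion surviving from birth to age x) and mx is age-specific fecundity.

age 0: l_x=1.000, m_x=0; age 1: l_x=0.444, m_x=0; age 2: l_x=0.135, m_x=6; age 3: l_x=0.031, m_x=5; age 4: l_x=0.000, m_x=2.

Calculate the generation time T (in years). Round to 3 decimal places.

lx·mx: 0, 0, 0.81, 0.155, 0 → R0 = 0.965
x·lx·mx: 0, 0, 1.62, 0.465, 0 → Σ = 2.085
T = 2.085 / 0.965 = 2.160622… → 2.161

2.161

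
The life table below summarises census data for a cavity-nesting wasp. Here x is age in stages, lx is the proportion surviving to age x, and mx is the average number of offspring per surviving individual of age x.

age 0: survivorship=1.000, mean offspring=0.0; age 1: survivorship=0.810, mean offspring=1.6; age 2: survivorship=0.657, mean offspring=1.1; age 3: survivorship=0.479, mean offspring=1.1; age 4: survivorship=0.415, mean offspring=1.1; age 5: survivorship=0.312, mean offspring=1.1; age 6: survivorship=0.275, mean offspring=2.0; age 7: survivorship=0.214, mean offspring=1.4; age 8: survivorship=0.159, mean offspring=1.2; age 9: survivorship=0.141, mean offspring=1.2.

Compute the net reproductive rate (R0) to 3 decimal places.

4.555

lx·mx by age: 0, 1.296, 0.7227, 0.5269, 0.4565, 0.3432, 0.55, 0.2996, 0.1908, 0.1692
R0 = Σ lx·mx = 4.5549 → 4.555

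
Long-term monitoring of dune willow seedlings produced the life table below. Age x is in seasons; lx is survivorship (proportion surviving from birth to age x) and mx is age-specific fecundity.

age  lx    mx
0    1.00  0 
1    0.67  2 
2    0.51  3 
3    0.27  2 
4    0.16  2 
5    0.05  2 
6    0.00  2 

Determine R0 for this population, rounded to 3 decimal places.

3.830

lx·mx by age: 0, 1.34, 1.53, 0.54, 0.32, 0.1, 0
R0 = Σ lx·mx = 3.83 → 3.830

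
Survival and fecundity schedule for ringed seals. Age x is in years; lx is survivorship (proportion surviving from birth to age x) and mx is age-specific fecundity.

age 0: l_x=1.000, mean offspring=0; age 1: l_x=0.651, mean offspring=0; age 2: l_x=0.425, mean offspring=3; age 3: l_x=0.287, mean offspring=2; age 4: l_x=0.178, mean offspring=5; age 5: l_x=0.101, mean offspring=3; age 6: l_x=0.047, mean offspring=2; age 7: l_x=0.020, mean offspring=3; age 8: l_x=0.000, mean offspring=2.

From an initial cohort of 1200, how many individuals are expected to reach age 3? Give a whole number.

344

Expected survivors = N0 · l_3 = 1200 × 0.287 = 344.4 → 344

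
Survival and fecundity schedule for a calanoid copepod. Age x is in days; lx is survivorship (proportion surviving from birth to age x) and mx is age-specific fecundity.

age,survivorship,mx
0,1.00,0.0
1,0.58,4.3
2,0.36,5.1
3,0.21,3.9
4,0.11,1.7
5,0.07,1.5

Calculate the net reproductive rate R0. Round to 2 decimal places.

lx·mx by age: 0, 2.494, 1.836, 0.819, 0.187, 0.105
R0 = Σ lx·mx = 5.441 → 5.44

5.44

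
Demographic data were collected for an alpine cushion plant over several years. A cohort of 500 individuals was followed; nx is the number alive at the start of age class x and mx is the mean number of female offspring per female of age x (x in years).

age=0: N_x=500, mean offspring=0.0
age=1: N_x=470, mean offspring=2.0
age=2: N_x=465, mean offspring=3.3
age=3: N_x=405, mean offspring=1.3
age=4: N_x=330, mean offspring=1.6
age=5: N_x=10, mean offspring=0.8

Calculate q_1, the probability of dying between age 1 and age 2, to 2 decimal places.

lx = nx/n0 = nx/500: 1, 0.94, 0.93, 0.81, 0.66, 0.02
q_1 = (l_1 − l_2) / l_1 = (0.94 − 0.93) / 0.94
     = 0.01 / 0.94 = 0.010638… → 0.01

0.01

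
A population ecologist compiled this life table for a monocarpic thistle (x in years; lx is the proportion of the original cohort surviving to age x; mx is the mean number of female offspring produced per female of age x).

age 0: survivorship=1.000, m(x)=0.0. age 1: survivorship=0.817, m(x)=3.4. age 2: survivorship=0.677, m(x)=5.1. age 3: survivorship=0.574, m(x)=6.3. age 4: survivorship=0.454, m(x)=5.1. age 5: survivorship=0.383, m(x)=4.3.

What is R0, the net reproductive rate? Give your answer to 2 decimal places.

lx·mx by age: 0, 2.7778, 3.4527, 3.6162, 2.3154, 1.6469
R0 = Σ lx·mx = 13.809 → 13.81

13.81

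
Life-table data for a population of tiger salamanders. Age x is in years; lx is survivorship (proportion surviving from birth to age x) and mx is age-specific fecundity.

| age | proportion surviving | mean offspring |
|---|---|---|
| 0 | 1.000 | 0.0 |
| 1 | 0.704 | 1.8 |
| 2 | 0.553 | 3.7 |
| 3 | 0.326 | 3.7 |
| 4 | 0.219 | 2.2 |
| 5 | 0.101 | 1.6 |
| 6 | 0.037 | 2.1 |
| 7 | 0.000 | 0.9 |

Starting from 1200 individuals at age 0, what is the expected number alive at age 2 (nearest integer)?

664

Expected survivors = N0 · l_2 = 1200 × 0.553 = 663.6 → 664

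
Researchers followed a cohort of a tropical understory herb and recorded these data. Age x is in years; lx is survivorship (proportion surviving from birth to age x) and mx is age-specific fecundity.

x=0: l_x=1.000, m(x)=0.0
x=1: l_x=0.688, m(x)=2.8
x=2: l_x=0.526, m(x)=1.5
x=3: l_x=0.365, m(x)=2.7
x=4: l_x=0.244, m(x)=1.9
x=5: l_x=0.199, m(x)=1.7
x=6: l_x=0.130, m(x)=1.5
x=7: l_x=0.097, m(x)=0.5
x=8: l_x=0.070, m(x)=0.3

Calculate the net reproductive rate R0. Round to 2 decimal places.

4.77

lx·mx by age: 0, 1.9264, 0.789, 0.9855, 0.4636, 0.3383, 0.195, 0.0485, 0.021
R0 = Σ lx·mx = 4.7673 → 4.77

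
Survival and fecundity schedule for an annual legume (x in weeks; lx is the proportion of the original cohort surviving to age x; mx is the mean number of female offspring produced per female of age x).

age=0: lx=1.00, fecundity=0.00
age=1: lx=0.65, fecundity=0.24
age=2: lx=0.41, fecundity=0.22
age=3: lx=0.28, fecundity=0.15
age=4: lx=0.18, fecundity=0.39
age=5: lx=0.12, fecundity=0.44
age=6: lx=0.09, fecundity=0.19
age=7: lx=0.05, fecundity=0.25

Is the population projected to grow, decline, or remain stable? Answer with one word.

declining

R0 = Σ lx·mx = 0 + 0.156 + 0.0902 + 0.042 + 0.0702 + 0.0528 + 0.0171 + 0.0125 = 0.4408
R0 < 1, so the population is declining.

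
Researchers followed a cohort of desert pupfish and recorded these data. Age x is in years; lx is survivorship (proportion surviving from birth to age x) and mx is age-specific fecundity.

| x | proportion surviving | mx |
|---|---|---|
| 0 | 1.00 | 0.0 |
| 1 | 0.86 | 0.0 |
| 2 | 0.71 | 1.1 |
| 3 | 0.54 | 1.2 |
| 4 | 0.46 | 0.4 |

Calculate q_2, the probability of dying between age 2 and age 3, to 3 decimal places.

0.239

q_2 = (l_2 − l_3) / l_2 = (0.71 − 0.54) / 0.71
     = 0.17 / 0.71 = 0.239437… → 0.239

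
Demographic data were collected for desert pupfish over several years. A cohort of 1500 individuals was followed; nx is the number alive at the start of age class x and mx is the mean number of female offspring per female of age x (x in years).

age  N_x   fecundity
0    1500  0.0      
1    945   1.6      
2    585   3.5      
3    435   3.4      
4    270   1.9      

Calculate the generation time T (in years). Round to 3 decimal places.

lx = nx/n0 = nx/1500: 1, 0.63, 0.39, 0.29, 0.18
lx·mx: 0, 1.008, 1.365, 0.986, 0.342 → R0 = 3.701
x·lx·mx: 0, 1.008, 2.73, 2.958, 1.368 → Σ = 8.064
T = 8.064 / 3.701 = 2.178871… → 2.179

2.179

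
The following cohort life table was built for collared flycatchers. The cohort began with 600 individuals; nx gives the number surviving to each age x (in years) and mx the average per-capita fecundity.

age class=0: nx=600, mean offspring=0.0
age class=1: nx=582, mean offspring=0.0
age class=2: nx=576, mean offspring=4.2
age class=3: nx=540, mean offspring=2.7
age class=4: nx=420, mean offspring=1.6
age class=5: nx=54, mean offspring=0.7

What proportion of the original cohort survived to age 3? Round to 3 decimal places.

0.900

l_3 = n_3/n_0 = 540/600 = 0.9 → 0.900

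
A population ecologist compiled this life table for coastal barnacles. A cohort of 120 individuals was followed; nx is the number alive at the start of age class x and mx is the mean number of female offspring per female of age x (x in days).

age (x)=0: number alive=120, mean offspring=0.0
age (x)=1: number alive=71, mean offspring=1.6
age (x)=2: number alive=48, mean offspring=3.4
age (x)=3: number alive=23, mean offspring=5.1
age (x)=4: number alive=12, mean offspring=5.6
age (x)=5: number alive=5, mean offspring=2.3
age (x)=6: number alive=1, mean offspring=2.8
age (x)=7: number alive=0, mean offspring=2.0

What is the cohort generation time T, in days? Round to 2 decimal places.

2.39

lx = nx/n0 = nx/120: 1, 0.59167…, 0.4, 0.19167…, 0.1, 0.04167…, 0.00833…, 0
lx·mx: 0, 0.946667…, 1.36, 0.9775…, 0.56, 0.095833…, 0.023333…, 0 → R0 = 3.963333…
x·lx·mx: 0, 0.946667…, 2.72, 2.9325…, 2.24, 0.479167…, 0.14…, 0 → Σ = 9.458333…
T = 9.458333… / 3.963333… = 2.386459… → 2.39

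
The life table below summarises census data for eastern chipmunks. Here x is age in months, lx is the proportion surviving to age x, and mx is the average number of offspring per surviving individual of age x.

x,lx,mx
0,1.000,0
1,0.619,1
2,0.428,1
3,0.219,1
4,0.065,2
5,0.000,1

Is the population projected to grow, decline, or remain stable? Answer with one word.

R0 = Σ lx·mx = 0 + 0.619 + 0.428 + 0.219 + 0.13 + 0 = 1.396
R0 > 1, so the population is growing.

growing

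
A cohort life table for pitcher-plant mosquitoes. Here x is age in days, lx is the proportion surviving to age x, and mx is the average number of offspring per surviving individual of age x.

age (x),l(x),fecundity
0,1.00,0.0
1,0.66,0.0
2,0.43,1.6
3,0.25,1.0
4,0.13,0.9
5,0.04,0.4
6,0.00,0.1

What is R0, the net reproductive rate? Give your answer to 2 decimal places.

1.07

lx·mx by age: 0, 0, 0.688, 0.25, 0.117, 0.016, 0
R0 = Σ lx·mx = 1.071 → 1.07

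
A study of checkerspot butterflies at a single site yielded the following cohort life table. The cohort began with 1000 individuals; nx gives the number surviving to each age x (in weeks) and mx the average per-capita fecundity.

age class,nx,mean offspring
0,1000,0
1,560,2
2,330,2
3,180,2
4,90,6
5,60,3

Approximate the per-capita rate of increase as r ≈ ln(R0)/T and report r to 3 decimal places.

lx = nx/n0 = nx/1000: 1, 0.56, 0.33, 0.18, 0.09, 0.06
R0 = Σ lx·mx = 0 + 1.12 + 0.66 + 0.36 + 0.54 + 0.18 = 2.86
Σ x·lx·mx = 6.58; T = 6.58/2.86 = 2.3007…
r ≈ ln(R0)/T = ln(2.86)/2.3007… = 0.45674… → 0.457

0.457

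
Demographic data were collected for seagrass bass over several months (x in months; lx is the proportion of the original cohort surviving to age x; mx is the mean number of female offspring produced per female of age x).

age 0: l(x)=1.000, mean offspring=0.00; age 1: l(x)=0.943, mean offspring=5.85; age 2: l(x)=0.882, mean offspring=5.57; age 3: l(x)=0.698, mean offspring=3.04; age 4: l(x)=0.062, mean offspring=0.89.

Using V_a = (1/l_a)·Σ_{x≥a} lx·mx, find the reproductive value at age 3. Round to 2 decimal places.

lx·mx for x ≥ 3: 2.12192, 0.05518 → sum = 2.1771
V_3 = 2.1771 / l_3 = 2.1771 / 0.698 = 3.119054… → 3.12

3.12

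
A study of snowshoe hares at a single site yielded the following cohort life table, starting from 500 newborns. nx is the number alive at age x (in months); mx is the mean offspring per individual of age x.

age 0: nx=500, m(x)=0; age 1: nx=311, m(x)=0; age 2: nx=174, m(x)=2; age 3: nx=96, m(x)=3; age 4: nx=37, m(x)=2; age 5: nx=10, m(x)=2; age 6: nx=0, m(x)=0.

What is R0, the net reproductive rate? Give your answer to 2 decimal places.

lx = nx/n0 = nx/500: 1, 0.622, 0.348, 0.192, 0.074, 0.02, 0
lx·mx by age: 0, 0, 0.696, 0.576, 0.148, 0.04, 0
R0 = Σ lx·mx = 1.46 → 1.46

1.46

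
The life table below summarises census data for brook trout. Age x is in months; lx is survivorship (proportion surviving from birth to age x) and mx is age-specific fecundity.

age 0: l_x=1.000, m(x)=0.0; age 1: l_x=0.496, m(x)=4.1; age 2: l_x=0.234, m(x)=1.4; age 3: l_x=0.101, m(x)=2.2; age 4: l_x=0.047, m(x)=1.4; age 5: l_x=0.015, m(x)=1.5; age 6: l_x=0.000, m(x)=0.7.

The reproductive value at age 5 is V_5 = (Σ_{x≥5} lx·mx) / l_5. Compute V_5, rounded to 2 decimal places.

lx·mx for x ≥ 5: 0.0225, 0 → sum = 0.0225
V_5 = 0.0225 / l_5 = 0.0225 / 0.015 = 1.5 → 1.50

1.50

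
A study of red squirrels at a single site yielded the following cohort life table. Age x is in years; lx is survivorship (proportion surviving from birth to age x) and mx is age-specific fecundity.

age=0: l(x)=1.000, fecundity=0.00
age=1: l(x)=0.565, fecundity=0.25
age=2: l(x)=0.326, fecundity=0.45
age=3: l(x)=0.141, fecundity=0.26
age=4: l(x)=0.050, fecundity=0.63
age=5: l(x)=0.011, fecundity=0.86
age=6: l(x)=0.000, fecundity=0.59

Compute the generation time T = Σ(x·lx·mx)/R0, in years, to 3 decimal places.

1.964

lx·mx: 0, 0.14125, 0.1467, 0.03666, 0.0315, 0.00946, 0 → R0 = 0.36557
x·lx·mx: 0, 0.14125, 0.2934, 0.10998, 0.126, 0.0473, 0 → Σ = 0.71793
T = 0.71793 / 0.36557 = 1.963865… → 1.964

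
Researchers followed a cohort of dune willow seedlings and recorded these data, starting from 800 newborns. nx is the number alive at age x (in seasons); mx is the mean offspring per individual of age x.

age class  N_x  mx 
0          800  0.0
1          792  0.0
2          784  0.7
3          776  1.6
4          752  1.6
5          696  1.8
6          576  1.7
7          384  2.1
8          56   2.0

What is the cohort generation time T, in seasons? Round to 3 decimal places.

lx = nx/n0 = nx/800: 1, 0.99, 0.98, 0.97, 0.94, 0.87, 0.72, 0.48, 0.07
lx·mx: 0, 0, 0.686, 1.552, 1.504, 1.566, 1.224, 1.008, 0.14 → R0 = 7.68
x·lx·mx: 0, 0, 1.372, 4.656, 6.016, 7.83, 7.344, 7.056, 1.12 → Σ = 35.394
T = 35.394 / 7.68 = 4.608594… → 4.609

4.609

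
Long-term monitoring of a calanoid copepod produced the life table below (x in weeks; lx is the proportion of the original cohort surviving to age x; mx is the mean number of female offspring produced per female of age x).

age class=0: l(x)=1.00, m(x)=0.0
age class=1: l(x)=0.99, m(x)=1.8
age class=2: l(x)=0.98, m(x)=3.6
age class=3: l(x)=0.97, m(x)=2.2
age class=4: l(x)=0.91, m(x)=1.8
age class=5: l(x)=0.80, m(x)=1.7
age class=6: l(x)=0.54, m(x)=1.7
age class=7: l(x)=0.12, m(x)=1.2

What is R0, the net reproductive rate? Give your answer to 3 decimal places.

lx·mx by age: 0, 1.782, 3.528, 2.134, 1.638, 1.36, 0.918, 0.144
R0 = Σ lx·mx = 11.504 → 11.504

11.504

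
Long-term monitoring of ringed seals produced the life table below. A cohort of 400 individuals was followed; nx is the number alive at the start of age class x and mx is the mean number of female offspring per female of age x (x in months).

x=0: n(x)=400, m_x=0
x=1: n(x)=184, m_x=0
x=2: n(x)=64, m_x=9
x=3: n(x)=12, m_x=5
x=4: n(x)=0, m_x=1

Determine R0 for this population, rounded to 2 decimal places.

1.59

lx = nx/n0 = nx/400: 1, 0.46, 0.16, 0.03, 0
lx·mx by age: 0, 0, 1.44, 0.15, 0
R0 = Σ lx·mx = 1.59 → 1.59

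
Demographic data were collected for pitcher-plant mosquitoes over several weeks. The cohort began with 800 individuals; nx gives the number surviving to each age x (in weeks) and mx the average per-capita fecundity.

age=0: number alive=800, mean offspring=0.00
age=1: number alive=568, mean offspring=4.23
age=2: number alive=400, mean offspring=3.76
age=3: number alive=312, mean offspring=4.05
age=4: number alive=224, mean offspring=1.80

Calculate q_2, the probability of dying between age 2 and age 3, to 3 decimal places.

lx = nx/n0 = nx/800: 1, 0.71, 0.5, 0.39, 0.28
q_2 = (l_2 − l_3) / l_2 = (0.5 − 0.39) / 0.5
     = 0.11 / 0.5 = 0.22 → 0.220

0.220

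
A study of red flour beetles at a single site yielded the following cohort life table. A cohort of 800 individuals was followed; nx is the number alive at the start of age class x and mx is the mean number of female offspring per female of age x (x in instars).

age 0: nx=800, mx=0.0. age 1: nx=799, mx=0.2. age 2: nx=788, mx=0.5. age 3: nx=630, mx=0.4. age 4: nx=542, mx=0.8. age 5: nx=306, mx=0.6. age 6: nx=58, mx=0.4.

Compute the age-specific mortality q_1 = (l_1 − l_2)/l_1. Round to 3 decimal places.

0.014

lx = nx/n0 = nx/800: 1, 0.99875, 0.985, 0.7875, 0.6775, 0.3825, 0.0725
q_1 = (l_1 − l_2) / l_1 = (0.99875 − 0.985) / 0.99875
     = 0.01375 / 0.99875 = 0.013767… → 0.014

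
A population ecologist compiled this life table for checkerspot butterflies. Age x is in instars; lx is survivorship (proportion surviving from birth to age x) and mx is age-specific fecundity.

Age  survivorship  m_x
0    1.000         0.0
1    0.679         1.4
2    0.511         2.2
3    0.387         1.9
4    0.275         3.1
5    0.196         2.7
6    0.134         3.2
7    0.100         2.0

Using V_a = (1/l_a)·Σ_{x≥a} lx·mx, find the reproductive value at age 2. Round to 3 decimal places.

7.573

lx·mx for x ≥ 2: 1.1242, 0.7353, 0.8525, 0.5292, 0.4288, 0.2 → sum = 3.87
V_2 = 3.87 / l_2 = 3.87 / 0.511 = 7.573386… → 7.573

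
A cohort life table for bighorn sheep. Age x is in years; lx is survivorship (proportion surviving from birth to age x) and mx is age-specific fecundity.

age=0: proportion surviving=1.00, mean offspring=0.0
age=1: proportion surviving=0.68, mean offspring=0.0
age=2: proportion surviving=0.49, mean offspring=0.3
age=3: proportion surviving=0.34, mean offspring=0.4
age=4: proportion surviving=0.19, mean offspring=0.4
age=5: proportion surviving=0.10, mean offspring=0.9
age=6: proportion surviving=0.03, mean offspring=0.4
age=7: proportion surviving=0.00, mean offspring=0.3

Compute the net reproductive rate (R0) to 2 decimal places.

0.46

lx·mx by age: 0, 0, 0.147, 0.136, 0.076, 0.09, 0.012, 0
R0 = Σ lx·mx = 0.461 → 0.46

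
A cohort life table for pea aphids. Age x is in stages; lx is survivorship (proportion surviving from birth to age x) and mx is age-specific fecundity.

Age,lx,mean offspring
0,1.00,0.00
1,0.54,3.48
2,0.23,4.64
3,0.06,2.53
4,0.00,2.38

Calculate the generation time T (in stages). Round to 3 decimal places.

lx·mx: 0, 1.8792, 1.0672, 0.1518, 0 → R0 = 3.0982
x·lx·mx: 0, 1.8792, 2.1344, 0.4554, 0 → Σ = 4.469
T = 4.469 / 3.0982 = 1.44245… → 1.442

1.442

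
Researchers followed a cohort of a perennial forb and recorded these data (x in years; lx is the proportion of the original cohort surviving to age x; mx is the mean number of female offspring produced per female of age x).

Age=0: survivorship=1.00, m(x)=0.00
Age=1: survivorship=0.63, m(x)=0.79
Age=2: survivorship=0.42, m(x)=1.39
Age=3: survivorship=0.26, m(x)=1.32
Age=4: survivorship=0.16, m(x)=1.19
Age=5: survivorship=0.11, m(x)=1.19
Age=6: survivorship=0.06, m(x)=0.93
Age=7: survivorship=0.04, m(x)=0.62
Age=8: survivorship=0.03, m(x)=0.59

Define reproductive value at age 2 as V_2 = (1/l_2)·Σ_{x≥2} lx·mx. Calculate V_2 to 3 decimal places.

lx·mx for x ≥ 2: 0.5838, 0.3432, 0.1904, 0.1309, 0.0558, 0.0248, 0.0177 → sum = 1.3466
V_2 = 1.3466 / l_2 = 1.3466 / 0.42 = 3.20619… → 3.206

3.206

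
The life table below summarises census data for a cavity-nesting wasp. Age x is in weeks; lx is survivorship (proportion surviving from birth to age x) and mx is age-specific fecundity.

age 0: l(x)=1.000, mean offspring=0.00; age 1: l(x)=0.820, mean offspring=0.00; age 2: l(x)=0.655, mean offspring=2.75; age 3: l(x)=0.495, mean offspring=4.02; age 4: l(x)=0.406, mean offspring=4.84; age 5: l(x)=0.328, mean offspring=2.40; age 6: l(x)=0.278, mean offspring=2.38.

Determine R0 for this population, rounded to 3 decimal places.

7.205

lx·mx by age: 0, 0, 1.80125, 1.9899, 1.96504, 0.7872, 0.66164
R0 = Σ lx·mx = 7.20503 → 7.205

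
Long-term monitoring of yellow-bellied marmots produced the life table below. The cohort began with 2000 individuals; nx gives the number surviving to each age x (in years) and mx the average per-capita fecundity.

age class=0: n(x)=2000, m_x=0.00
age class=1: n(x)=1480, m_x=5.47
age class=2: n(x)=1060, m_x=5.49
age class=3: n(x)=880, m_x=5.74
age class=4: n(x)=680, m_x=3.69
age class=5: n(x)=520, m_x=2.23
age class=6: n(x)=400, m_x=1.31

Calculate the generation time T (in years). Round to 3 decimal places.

lx = nx/n0 = nx/2000: 1, 0.74, 0.53, 0.44, 0.34, 0.26, 0.2
lx·mx: 0, 4.0478, 2.9097, 2.5256, 1.2546, 0.5798, 0.262 → R0 = 11.5795
x·lx·mx: 0, 4.0478, 5.8194, 7.5768, 5.0184, 2.899, 1.572 → Σ = 26.9334
T = 26.9334 / 11.5795 = 2.325955… → 2.326

2.326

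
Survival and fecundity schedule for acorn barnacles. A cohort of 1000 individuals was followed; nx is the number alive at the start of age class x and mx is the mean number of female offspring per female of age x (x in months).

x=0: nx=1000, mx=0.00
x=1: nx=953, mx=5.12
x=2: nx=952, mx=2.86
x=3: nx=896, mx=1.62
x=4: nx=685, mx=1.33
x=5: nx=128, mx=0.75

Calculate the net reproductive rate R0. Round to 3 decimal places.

10.061

lx = nx/n0 = nx/1000: 1, 0.953, 0.952, 0.896, 0.685, 0.128
lx·mx by age: 0, 4.87936, 2.72272, 1.45152, 0.91105, 0.096
R0 = Σ lx·mx = 10.06065 → 10.061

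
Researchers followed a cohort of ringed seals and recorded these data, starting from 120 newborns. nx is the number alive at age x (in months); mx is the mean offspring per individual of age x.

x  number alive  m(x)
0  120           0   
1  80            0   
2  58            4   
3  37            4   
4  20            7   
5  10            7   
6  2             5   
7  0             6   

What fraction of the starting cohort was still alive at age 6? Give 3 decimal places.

l_6 = n_6/n_0 = 2/120 = 0.016667… → 0.017

0.017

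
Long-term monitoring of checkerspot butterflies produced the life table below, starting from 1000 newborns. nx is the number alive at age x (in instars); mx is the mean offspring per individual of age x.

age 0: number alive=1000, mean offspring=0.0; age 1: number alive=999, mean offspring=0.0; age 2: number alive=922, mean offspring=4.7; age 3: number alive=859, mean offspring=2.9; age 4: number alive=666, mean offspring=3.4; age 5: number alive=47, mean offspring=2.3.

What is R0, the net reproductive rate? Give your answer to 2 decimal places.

9.20

lx = nx/n0 = nx/1000: 1, 0.999, 0.922, 0.859, 0.666, 0.047
lx·mx by age: 0, 0, 4.3334, 2.4911, 2.2644, 0.1081
R0 = Σ lx·mx = 9.197 → 9.20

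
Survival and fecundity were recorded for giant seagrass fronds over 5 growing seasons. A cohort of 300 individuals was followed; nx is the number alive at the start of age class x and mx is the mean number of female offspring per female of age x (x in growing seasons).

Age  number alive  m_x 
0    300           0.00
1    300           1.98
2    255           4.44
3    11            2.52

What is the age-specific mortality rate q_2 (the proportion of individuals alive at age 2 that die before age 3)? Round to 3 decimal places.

lx = nx/n0 = nx/300: 1, 1, 0.85, 0.03667…
q_2 = (l_2 − l_3) / l_2 = (0.85 − 0.036667…) / 0.85
     = 0.813333… / 0.85 = 0.956863… → 0.957

0.957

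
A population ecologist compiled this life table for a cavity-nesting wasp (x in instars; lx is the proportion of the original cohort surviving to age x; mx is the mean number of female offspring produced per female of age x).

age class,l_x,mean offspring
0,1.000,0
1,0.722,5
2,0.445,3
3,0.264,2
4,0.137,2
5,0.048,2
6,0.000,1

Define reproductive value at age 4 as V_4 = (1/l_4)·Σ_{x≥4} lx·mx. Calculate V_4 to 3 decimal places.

lx·mx for x ≥ 4: 0.274, 0.096, 0 → sum = 0.37
V_4 = 0.37 / l_4 = 0.37 / 0.137 = 2.70073… → 2.701

2.701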